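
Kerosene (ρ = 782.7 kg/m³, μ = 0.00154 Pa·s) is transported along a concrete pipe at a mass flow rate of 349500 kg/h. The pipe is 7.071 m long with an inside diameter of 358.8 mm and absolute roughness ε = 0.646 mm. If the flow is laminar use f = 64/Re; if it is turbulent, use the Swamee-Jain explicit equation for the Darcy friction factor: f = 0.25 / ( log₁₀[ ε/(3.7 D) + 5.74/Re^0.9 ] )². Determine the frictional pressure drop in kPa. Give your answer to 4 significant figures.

ΔP ≈ 0.2763 kPa

ṁ = 349500 kg/h = 349500/3600 = 97.08 kg/s.
A = πD²/4 = π(0.3588)²/4 = 0.1011 m²; mean velocity V = ṁ/(ρA) = 97.08/(782.7 · 0.1011) = 1.227 m/s.
Reynolds number Re = ρVD/μ = 782.7 · 1.227 · 0.3588 / 0.00154 = 2.237e+05.
Re > 4000 → turbulent. Relative roughness ε/D = 0.000646/0.3588 = 0.0018. Swamee-Jain: f = 0.25/(log₁₀[0.0018/3.7 + 5.74/2.237e+05^0.9])² = 0.25/(log₁₀[0.000487 + 8.79e-05])² = 0.25/(-3.241)² = 0.02381.
Darcy-Weisbach: ΔP = f(L/D)(ρV²/2) = 0.02381·(7.071/0.3588)·(782.7·1.227²/2) = 0.02381·19.71·588.9 = 276.3 Pa.
ΔP = 276.3 Pa = 0.2763 kPa.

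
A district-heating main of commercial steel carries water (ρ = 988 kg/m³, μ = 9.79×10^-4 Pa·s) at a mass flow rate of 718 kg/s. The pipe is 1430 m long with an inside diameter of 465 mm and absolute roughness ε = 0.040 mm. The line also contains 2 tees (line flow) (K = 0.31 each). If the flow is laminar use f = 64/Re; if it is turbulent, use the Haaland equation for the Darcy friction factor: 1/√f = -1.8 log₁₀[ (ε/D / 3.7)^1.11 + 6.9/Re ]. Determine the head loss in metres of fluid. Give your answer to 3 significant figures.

A = πD²/4 = π(0.465)²/4 = 0.1698 m²; mean velocity V = ṁ/(ρA) = 718/(988 · 0.1698) = 4.279 m/s.
Reynolds number Re = ρVD/μ = 988 · 4.279 · 0.465 / 0.000979 = 2.008e+06.
Re > 4000 → turbulent. Relative roughness ε/D = 4e-05/0.465 = 8.6e-05. Haaland: 1/√f = -1.8 log₁₀[(8.6e-05/3.7)^1.11 + 6.9/2.008e+06] = -1.8 log₁₀[7.19e-06 + 3.44e-06] = 8.953, so f = 0.01248.
Total minor-loss coefficient ΣK = 2·0.31 = 0.62.
ΔP = [f·L/D + ΣK]·(ρV²/2) = [0.01248·1430/0.465 + 0.62]·(988·4.279²/2) = [38.37 + 0.62]·9046 = 3.527e+05 Pa.
Head loss h_f = ΔP/(ρg) = 3.527e+05/(988·9.81) = 36.4 m.

h_f ≈ 36.4 m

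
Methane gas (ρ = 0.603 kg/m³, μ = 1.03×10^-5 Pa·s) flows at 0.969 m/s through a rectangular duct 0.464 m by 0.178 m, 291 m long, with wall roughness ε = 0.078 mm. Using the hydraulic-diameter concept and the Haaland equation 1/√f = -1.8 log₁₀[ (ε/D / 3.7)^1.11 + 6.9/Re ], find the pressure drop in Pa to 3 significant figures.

ΔP ≈ 9.08 Pa

Hydraulic diameter D_h = 4A/P = 4·(0.464·0.178)/(2·(0.464+0.178)) = 0.3304/1.284 = 0.2573 m.
Re = ρVD_h/μ = 0.603·0.969·0.2573/1.03e-05 = 1.46e+04.
ε/D_h = 7.8e-05/0.2573 = 0.000303; Haaland gives 1/√f = -1.8 log₁₀[2.91e-05+0.000473] = 5.939, so f = 0.02835.
ΔP = f(L/D_h)(ρV²/2) = 0.02835·291/0.2573·0.2831 = 9.078 Pa.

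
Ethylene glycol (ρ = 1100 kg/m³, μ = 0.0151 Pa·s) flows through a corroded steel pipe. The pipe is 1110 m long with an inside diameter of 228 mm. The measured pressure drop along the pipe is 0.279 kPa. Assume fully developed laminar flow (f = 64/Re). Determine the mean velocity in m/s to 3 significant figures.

V ≈ 0.0270 m/s

For laminar flow, f = 64/Re with Re = ρVD/μ, so Darcy-Weisbach reduces to ΔP = 32μLV/D². Solving for V: V = ΔP·D²/(32μL) = 279·(0.228)²/(32·0.0151·1110) = 0.02704 m/s.
Check: Re = ρVD/μ = 1100·0.02704·0.228/0.0151 = 449.1 < 2300, so the laminar assumption holds.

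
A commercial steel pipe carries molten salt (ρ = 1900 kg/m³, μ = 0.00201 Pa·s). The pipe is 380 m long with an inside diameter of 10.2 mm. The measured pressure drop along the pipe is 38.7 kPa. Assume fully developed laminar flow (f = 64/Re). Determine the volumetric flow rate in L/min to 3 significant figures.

For laminar flow, f = 64/Re with Re = ρVD/μ, so Darcy-Weisbach reduces to ΔP = 32μLV/D². Solving for V: V = ΔP·D²/(32μL) = 3.87e+04·(0.0102)²/(32·0.00201·380) = 0.1647 m/s.
Check: Re = ρVD/μ = 1900·0.1647·0.0102/0.00201 = 1588 < 2300, so the laminar assumption holds.
Q = V·A = 0.1647·(π/4·0.0102²) = 1.346e-05 m³/s = 0.808 L/min.

Q ≈ 0.808 L/min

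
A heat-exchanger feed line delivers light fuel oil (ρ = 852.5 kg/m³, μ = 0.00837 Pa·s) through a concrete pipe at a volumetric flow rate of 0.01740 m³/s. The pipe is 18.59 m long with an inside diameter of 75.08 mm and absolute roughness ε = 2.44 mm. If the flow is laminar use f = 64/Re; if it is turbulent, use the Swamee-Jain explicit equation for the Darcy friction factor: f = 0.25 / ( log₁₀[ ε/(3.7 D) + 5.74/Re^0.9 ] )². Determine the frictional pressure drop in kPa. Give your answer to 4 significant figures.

Cross-sectional area A = πD²/4 = π(0.07508)²/4 = 0.004427 m²; mean velocity V = Q/A = 0.0174/0.004427 = 3.93 m/s.
Reynolds number Re = ρVD/μ = 852.5 · 3.93 · 0.07508 / 0.00837 = 3.005e+04.
Re > 4000 → turbulent. Relative roughness ε/D = 0.00244/0.07508 = 0.0325. Swamee-Jain: f = 0.25/(log₁₀[0.0325/3.7 + 5.74/3.005e+04^0.9])² = 0.25/(log₁₀[0.00878 + 0.000536])² = 0.25/(-2.031)² = 0.06063.
Darcy-Weisbach: ΔP = f(L/D)(ρV²/2) = 0.06063·(18.59/0.07508)·(852.5·3.93²/2) = 0.06063·247.6·6584 = 9.884e+04 Pa.
ΔP = 9.884e+04 Pa = 98.84 kPa.

ΔP ≈ 98.84 kPa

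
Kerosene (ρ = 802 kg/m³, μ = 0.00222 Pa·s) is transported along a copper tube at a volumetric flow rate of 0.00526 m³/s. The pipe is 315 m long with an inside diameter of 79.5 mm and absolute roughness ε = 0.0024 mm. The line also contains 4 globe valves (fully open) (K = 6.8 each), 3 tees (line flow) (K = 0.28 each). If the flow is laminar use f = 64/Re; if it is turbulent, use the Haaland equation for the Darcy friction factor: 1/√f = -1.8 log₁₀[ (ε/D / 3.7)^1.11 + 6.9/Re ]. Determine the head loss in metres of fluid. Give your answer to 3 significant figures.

Cross-sectional area A = πD²/4 = π(0.0795)²/4 = 0.004964 m²; mean velocity V = Q/A = 0.00526/0.004964 = 1.06 m/s.
Reynolds number Re = ρVD/μ = 802 · 1.06 · 0.0795 / 0.00222 = 3.043e+04.
Re > 4000 → turbulent. Relative roughness ε/D = 2.4e-06/0.0795 = 3.02e-05. Haaland: 1/√f = -1.8 log₁₀[(3.02e-05/3.7)^1.11 + 6.9/3.043e+04] = -1.8 log₁₀[2.25e-06 + 0.000227] = 6.552, so f = 0.02329.
Total minor-loss coefficient ΣK = 4·6.8 + 3·0.28 = 28.
ΔP = [f·L/D + ΣK]·(ρV²/2) = [0.02329·315/0.0795 + 28]·(802·1.06²/2) = [92.29 + 28]·450.3 = 5.418e+04 Pa.
Head loss h_f = ΔP/(ρg) = 5.418e+04/(802·9.81) = 6.89 m.

h_f ≈ 6.89 m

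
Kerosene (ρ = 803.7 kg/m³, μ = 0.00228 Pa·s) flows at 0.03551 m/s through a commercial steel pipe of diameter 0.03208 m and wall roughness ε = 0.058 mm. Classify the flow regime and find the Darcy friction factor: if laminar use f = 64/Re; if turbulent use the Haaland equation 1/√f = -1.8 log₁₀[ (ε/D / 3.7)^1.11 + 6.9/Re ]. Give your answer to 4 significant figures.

f ≈ 0.1594

Re = ρVD/μ = 803.7·0.03551·0.03208/0.00228 = 401.6.
Re < 2300 → laminar, so f = 64/Re = 0.1594 (roughness is irrelevant in laminar flow).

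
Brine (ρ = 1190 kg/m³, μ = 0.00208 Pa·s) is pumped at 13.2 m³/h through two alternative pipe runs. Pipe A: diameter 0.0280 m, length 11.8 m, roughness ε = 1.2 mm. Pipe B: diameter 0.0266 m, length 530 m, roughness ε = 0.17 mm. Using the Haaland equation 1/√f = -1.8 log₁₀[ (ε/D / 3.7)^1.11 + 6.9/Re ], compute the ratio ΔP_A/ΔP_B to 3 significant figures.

Pipe A: V = Q/A = 0.003667/0.0006158 = 5.955 m/s; Re = 9.539e+04; ε/D = 0.0429; Haaland → f = 0.0671; ΔP_A = f(L/D)(ρV²/2) = 5.966e+05 Pa.
Pipe B: V = Q/A = 0.003667/0.0005557 = 6.598 m/s; Re = 1.004e+05; ε/D = 0.00639; Haaland → f = 0.03355; ΔP_B = f(L/D)(ρV²/2) = 1.732e+07 Pa.
ΔP_A/ΔP_B = 5.966e+05/1.732e+07 = 0.0345.

ΔP_A/ΔP_B ≈ 0.0345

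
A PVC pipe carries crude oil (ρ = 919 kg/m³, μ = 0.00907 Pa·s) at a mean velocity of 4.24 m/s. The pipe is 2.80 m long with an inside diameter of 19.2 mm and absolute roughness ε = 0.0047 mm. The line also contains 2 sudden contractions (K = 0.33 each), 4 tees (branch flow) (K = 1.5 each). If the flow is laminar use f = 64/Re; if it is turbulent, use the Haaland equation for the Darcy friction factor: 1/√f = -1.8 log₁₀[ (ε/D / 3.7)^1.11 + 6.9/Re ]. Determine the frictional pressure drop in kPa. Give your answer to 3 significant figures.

ΔP ≈ 94.6 kPa

Reynolds number Re = ρVD/μ = 919 · 4.24 · 0.0192 / 0.00907 = 8249.
Re > 4000 → turbulent. Relative roughness ε/D = 4.7e-06/0.0192 = 0.000245. Haaland: 1/√f = -1.8 log₁₀[(0.000245/3.7)^1.11 + 6.9/8249] = -1.8 log₁₀[2.3e-05 + 0.000837] = 5.518, so f = 0.03284.
Total minor-loss coefficient ΣK = 2·0.33 + 4·1.5 = 6.66.
ΔP = [f·L/D + ΣK]·(ρV²/2) = [0.03284·2.8/0.0192 + 6.66]·(919·4.24²/2) = [4.789 + 6.66]·8261 = 9.458e+04 Pa.
ΔP = 9.458e+04 Pa = 94.6 kPa.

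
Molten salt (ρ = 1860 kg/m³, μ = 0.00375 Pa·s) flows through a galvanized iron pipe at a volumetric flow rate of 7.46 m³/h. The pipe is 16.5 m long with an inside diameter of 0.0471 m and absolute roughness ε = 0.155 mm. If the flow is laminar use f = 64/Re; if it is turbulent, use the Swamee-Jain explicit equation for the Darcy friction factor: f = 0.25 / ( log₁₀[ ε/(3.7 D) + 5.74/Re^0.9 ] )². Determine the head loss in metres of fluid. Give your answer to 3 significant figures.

Q = 7.46 m³/h = 7.46/3600 = 0.002072 m³/s.
Cross-sectional area A = πD²/4 = π(0.0471)²/4 = 0.001742 m²; mean velocity V = Q/A = 0.002072/0.001742 = 1.189 m/s.
Reynolds number Re = ρVD/μ = 1860 · 1.189 · 0.0471 / 0.00375 = 2.778e+04.
Re > 4000 → turbulent. Relative roughness ε/D = 0.000155/0.0471 = 0.00329. Swamee-Jain: f = 0.25/(log₁₀[0.00329/3.7 + 5.74/2.778e+04^0.9])² = 0.25/(log₁₀[0.000889 + 0.000575])² = 0.25/(-2.834)² = 0.03112.
Darcy-Weisbach: ΔP = f(L/D)(ρV²/2) = 0.03112·(16.5/0.0471)·(1860·1.189²/2) = 0.03112·350.3·1316 = 1.434e+04 Pa.
Head loss h_f = ΔP/(ρg) = 1.434e+04/(1860·9.81) = 0.786 m.

h_f ≈ 0.786 m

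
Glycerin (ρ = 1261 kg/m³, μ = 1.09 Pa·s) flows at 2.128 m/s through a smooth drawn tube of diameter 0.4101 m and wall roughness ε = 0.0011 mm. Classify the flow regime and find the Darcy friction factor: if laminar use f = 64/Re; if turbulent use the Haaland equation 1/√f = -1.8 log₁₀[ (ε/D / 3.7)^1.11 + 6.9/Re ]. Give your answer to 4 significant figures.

f ≈ 0.06339

Re = ρVD/μ = 1261·2.128·0.4101/1.09 = 1010.
Re < 2300 → laminar, so f = 64/Re = 0.06339 (roughness is irrelevant in laminar flow).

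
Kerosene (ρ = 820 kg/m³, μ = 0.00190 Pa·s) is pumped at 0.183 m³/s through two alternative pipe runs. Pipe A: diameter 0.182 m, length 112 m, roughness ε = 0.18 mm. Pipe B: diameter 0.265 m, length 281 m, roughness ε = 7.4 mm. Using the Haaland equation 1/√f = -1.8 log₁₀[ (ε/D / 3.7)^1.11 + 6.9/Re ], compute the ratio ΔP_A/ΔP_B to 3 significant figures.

Pipe A: V = Q/A = 0.183/0.02602 = 7.034 m/s; Re = 5.525e+05; ε/D = 0.000989; Haaland → f = 0.0201; ΔP_A = f(L/D)(ρV²/2) = 2.509e+05 Pa.
Pipe B: V = Q/A = 0.183/0.05515 = 3.318 m/s; Re = 3.795e+05; ε/D = 0.0279; Haaland → f = 0.0557; ΔP_B = f(L/D)(ρV²/2) = 2.666e+05 Pa.
ΔP_A/ΔP_B = 2.509e+05/2.666e+05 = 0.941.

ΔP_A/ΔP_B ≈ 0.941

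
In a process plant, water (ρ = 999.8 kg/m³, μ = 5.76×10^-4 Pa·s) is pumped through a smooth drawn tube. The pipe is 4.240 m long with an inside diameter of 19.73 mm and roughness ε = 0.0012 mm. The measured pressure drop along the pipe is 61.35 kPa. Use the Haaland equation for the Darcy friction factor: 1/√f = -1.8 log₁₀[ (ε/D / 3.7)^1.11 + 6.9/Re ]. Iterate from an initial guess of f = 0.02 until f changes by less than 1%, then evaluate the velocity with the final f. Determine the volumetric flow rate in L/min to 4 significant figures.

Q ≈ 110.2 L/min

Rearranging Darcy-Weisbach: V = √(2·ΔP·D/(f·L·ρ)). With ε/D = 1.2e-06/0.01973 = 6.08e-05, iterate starting from f = 0.02:
  f = 0.02 → V = √(2·6.135e+04·0.01973/(0.02·4.24·999.8)) = 5.344 m/s; Re = ρVD/μ = 1.83e+05; f → 0.01616
  f = 0.01616 → V = 5.945 m/s; Re = 2.036e+05; f → 0.01586
  f = 0.01586 → V = 6.001 m/s; Re = 2.055e+05; f → 0.01583
Converged (Δf/f < 1%). With the final f = 0.01583: V = √(2·6.135e+04·0.01973/(0.01583·4.24·999.8)) = 6.005 m/s.
Q = V·A = 6.005·(π/4·0.01973²) = 0.001836 m³/s = 110.2 L/min.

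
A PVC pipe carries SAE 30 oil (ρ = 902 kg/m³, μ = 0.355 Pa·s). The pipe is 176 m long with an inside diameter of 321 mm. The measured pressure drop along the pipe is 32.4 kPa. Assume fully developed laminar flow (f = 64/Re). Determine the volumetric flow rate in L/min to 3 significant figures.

Q ≈ 8110 L/min

For laminar flow, f = 64/Re with Re = ρVD/μ, so Darcy-Weisbach reduces to ΔP = 32μLV/D². Solving for V: V = ΔP·D²/(32μL) = 3.24e+04·(0.321)²/(32·0.355·176) = 1.67 m/s.
Check: Re = ρVD/μ = 902·1.67·0.321/0.355 = 1362 < 2300, so the laminar assumption holds.
Q = V·A = 1.67·(π/4·0.321²) = 0.1351 m³/s = 8110 L/min.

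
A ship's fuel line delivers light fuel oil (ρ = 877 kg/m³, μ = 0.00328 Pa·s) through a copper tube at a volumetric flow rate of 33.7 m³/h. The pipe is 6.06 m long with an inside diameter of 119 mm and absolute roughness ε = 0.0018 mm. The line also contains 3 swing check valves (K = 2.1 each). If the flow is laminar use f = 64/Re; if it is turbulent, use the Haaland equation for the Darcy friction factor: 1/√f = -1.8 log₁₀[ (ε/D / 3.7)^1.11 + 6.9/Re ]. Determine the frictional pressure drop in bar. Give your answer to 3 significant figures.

ΔP ≈ 0.0234 bar

Q = 33.7 m³/h = 33.7/3600 = 0.009361 m³/s.
Cross-sectional area A = πD²/4 = π(0.119)²/4 = 0.01112 m²; mean velocity V = Q/A = 0.009361/0.01112 = 0.8417 m/s.
Reynolds number Re = ρVD/μ = 877 · 0.8417 · 0.119 / 0.00328 = 2.678e+04.
Re > 4000 → turbulent. Relative roughness ε/D = 1.8e-06/0.119 = 1.51e-05. Haaland: 1/√f = -1.8 log₁₀[(1.51e-05/3.7)^1.11 + 6.9/2.678e+04] = -1.8 log₁₀[1.04e-06 + 0.000258] = 6.457, so f = 0.02399.
Total minor-loss coefficient ΣK = 3·2.1 = 6.3.
ΔP = [f·L/D + ΣK]·(ρV²/2) = [0.02399·6.06/0.119 + 6.3]·(877·0.8417²/2) = [1.221 + 6.3]·310.6 = 2336 Pa.
ΔP = 2336 Pa = 0.0234 bar.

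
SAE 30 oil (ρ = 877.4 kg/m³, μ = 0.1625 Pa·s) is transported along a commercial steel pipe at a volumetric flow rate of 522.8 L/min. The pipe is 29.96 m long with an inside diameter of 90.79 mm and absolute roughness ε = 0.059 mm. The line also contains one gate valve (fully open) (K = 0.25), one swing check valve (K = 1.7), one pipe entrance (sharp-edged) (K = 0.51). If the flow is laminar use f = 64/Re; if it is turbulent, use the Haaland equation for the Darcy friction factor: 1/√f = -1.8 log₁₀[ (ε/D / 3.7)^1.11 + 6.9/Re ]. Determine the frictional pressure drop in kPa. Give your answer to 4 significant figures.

ΔP ≈ 27.39 kPa

Q = 522.8 L/min = 522.8/60000 = 0.008713 m³/s.
Cross-sectional area A = πD²/4 = π(0.09079)²/4 = 0.006474 m²; mean velocity V = Q/A = 0.008713/0.006474 = 1.346 m/s.
Reynolds number Re = ρVD/μ = 877.4 · 1.346 · 0.09079 / 0.163 = 659.8.
Re < 2300 → laminar flow, so f = 64/Re = 64/659.8 = 0.097 (the turbulent correlation is not needed).
Total minor-loss coefficient ΣK = 1·0.25 + 1·1.7 + 1·0.51 = 2.46.
ΔP = [f·L/D + ΣK]·(ρV²/2) = [0.097·29.96/0.09079 + 2.46]·(877.4·1.346²/2) = [32.01 + 2.46]·794.7 = 2.739e+04 Pa.
ΔP = 2.739e+04 Pa = 27.39 kPa.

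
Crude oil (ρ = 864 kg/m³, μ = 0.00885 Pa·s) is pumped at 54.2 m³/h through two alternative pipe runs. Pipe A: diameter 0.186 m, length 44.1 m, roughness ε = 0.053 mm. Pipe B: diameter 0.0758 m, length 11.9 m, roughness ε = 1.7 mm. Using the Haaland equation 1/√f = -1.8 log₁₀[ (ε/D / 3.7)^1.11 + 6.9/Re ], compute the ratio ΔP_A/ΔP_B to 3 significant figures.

ΔP_A/ΔP_B ≈ 0.0248

Pipe A: V = Q/A = 0.01506/0.02717 = 0.5541 m/s; Re = 1.006e+04; ε/D = 0.000285; Haaland → f = 0.03117; ΔP_A = f(L/D)(ρV²/2) = 980.1 Pa.
Pipe B: V = Q/A = 0.01506/0.004513 = 3.336 m/s; Re = 2.469e+04; ε/D = 0.0224; Haaland → f = 0.05237; ΔP_B = f(L/D)(ρV²/2) = 3.954e+04 Pa.
ΔP_A/ΔP_B = 980.1/3.954e+04 = 0.0248.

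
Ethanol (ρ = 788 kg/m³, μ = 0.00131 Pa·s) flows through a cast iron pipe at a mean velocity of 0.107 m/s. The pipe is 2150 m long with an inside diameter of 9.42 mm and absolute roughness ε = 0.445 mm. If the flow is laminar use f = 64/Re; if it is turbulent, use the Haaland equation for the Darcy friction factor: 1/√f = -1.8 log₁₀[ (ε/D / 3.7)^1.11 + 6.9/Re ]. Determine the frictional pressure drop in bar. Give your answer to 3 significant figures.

Reynolds number Re = ρVD/μ = 788 · 0.107 · 0.00942 / 0.00131 = 606.3.
Re < 2300 → laminar flow, so f = 64/Re = 64/606.3 = 0.1056 (the turbulent correlation is not needed).
Darcy-Weisbach: ΔP = f(L/D)(ρV²/2) = 0.1056·(2150/0.00942)·(788·0.107²/2) = 0.1056·2.282e+05·4.511 = 1.087e+05 Pa.
ΔP = 1.087e+05 Pa = 1.09 bar.

ΔP ≈ 1.09 bar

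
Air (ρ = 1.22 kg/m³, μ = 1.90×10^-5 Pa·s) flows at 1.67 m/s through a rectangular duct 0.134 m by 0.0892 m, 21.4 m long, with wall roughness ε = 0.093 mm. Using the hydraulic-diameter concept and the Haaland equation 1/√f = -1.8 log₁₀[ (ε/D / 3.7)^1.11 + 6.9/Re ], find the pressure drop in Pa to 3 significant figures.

Hydraulic diameter D_h = 4A/P = 4·(0.134·0.0892)/(2·(0.134+0.0892)) = 0.04781/0.4464 = 0.1071 m.
Re = ρVD_h/μ = 1.22·1.67·0.1071/1.9e-05 = 1.148e+04.
ε/D_h = 9.3e-05/0.1071 = 0.000868; Haaland gives 1/√f = -1.8 log₁₀[9.36e-05+0.000601] = 5.685, so f = 0.03094.
ΔP = f(L/D_h)(ρV²/2) = 0.03094·21.4/0.1071·1.701 = 10.52 Pa.

ΔP ≈ 10.5 Pa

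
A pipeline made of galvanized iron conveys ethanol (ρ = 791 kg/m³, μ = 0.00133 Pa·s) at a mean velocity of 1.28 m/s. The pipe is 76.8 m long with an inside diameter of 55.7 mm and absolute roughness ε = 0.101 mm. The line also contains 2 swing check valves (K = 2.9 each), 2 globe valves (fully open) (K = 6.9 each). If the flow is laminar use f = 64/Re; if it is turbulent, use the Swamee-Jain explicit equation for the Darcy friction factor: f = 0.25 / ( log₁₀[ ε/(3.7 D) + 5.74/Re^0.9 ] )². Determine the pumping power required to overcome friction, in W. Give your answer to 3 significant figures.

P ≈ 114 W

Reynolds number Re = ρVD/μ = 791 · 1.28 · 0.0557 / 0.00133 = 4.24e+04.
Re > 4000 → turbulent. Relative roughness ε/D = 0.000101/0.0557 = 0.00181. Swamee-Jain: f = 0.25/(log₁₀[0.00181/3.7 + 5.74/4.24e+04^0.9])² = 0.25/(log₁₀[0.00049 + 0.000393])² = 0.25/(-3.054)² = 0.0268.
Total minor-loss coefficient ΣK = 2·2.9 + 2·6.9 = 19.6.
ΔP = [f·L/D + ΣK]·(ρV²/2) = [0.0268·76.8/0.0557 + 19.6]·(791·1.28²/2) = [36.96 + 19.6]·648 = 3.665e+04 Pa.
Q = V·A = 1.28·0.002437 = 0.003119 m³/s.
Pumping power P = QΔP = 0.003119·3.665e+04 = 114.3 W = 114 W.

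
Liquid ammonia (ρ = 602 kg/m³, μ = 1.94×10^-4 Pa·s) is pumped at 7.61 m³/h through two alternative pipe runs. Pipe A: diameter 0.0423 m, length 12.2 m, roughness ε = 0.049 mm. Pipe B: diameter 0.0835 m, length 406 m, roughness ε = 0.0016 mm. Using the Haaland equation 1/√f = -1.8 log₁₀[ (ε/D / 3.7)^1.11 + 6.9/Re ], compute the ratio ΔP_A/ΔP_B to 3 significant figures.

ΔP_A/ΔP_B ≈ 1.08

Pipe A: V = Q/A = 0.002114/0.001405 = 1.504 m/s; Re = 1.974e+05; ε/D = 0.00116; Haaland → f = 0.02154; ΔP_A = f(L/D)(ρV²/2) = 4230 Pa.
Pipe B: V = Q/A = 0.002114/0.005476 = 0.386 m/s; Re = 1e+05; ε/D = 1.92e-05; Haaland → f = 0.0179; ΔP_B = f(L/D)(ρV²/2) = 3903 Pa.
ΔP_A/ΔP_B = 4230/3903 = 1.08.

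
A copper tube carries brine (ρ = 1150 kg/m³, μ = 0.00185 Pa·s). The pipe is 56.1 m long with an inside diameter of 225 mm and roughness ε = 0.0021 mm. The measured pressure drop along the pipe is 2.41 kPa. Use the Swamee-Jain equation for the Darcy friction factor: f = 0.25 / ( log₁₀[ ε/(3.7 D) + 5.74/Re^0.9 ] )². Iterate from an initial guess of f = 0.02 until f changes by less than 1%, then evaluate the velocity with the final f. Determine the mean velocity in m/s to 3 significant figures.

Rearranging Darcy-Weisbach: V = √(2·ΔP·D/(f·L·ρ)). With ε/D = 2.1e-06/0.225 = 9.33e-06, iterate starting from f = 0.02:
  f = 0.02 → V = √(2·2410·0.225/(0.02·56.1·1150)) = 0.9168 m/s; Re = ρVD/μ = 1.282e+05; f → 0.01704
  f = 0.01704 → V = 0.9933 m/s; Re = 1.389e+05; f → 0.01677
  f = 0.01677 → V = 1.001 m/s; Re = 1.401e+05; f → 0.01674
Converged (Δf/f < 1%). With the final f = 0.01674: V = √(2·2410·0.225/(0.01674·56.1·1150)) = 1.002 m/s.

V ≈ 1.00 m/s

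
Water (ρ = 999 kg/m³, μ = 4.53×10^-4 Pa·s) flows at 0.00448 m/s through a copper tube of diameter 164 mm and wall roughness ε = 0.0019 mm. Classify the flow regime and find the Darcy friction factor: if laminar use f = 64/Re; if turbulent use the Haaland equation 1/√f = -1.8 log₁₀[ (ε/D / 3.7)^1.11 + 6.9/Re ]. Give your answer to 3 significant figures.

Re = ρVD/μ = 999·0.00448·0.164/0.000453 = 1620.
Re < 2300 → laminar, so f = 64/Re = 0.0395 (roughness is irrelevant in laminar flow).

f ≈ 0.0395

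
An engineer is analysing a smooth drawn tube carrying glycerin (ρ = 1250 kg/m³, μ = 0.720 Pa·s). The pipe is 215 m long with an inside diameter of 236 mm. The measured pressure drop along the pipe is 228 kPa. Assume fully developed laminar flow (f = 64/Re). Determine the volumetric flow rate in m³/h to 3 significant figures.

Q ≈ 404 m³/h

For laminar flow, f = 64/Re with Re = ρVD/μ, so Darcy-Weisbach reduces to ΔP = 32μLV/D². Solving for V: V = ΔP·D²/(32μL) = 2.28e+05·(0.236)²/(32·0.72·215) = 2.564 m/s.
Check: Re = ρVD/μ = 1250·2.564·0.236/0.72 = 1050 < 2300, so the laminar assumption holds.
Q = V·A = 2.564·(π/4·0.236²) = 0.1121 m³/s = 404 m³/h.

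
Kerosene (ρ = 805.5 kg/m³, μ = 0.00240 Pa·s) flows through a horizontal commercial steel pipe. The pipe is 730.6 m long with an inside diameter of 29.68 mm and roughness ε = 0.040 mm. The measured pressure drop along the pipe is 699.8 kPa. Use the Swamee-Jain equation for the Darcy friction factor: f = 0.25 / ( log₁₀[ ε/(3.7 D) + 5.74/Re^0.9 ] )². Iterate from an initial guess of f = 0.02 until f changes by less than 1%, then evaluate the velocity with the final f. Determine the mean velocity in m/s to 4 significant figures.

V ≈ 1.524 m/s

Rearranging Darcy-Weisbach: V = √(2·ΔP·D/(f·L·ρ)). With ε/D = 4e-05/0.02968 = 0.00135, iterate starting from f = 0.02:
  f = 0.02 → V = √(2·6.998e+05·0.02968/(0.02·730.6·805.5)) = 1.879 m/s; Re = ρVD/μ = 1.871e+04; f → 0.02919
  f = 0.02919 → V = 1.555 m/s; Re = 1.549e+04; f → 0.03027
  f = 0.03027 → V = 1.527 m/s; Re = 1.521e+04; f → 0.03038
Converged (Δf/f < 1%). With the final f = 0.03038: V = √(2·6.998e+05·0.02968/(0.03038·730.6·805.5)) = 1.524 m/s.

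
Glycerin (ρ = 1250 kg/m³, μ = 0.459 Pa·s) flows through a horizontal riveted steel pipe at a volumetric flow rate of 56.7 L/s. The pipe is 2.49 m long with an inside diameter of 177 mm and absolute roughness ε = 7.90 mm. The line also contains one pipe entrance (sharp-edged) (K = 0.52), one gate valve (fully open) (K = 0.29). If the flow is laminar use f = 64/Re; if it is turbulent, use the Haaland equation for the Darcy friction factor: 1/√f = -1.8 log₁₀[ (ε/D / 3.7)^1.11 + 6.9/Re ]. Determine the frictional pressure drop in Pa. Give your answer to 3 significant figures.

Q = 56.7 L/s = 56.7/1000 = 0.0567 m³/s.
Cross-sectional area A = πD²/4 = π(0.177)²/4 = 0.02461 m²; mean velocity V = Q/A = 0.0567/0.02461 = 2.304 m/s.
Reynolds number Re = ρVD/μ = 1250 · 2.304 · 0.177 / 0.459 = 1111.
Re < 2300 → laminar flow, so f = 64/Re = 64/1111 = 0.05762 (the turbulent correlation is not needed).
Total minor-loss coefficient ΣK = 1·0.52 + 1·0.29 = 0.81.
ΔP = [f·L/D + ΣK]·(ρV²/2) = [0.05762·2.49/0.177 + 0.81]·(1250·2.304²/2) = [0.8106 + 0.81]·3319 = 5378 Pa.

ΔP ≈ 5380 Pa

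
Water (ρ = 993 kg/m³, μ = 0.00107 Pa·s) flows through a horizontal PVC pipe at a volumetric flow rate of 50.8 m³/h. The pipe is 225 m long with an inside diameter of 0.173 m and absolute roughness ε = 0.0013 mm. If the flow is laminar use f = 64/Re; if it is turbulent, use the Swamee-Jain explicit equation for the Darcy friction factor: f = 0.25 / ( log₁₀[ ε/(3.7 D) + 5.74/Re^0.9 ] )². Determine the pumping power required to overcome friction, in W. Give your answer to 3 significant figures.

Q = 50.8 m³/h = 50.8/3600 = 0.01411 m³/s.
Cross-sectional area A = πD²/4 = π(0.173)²/4 = 0.02351 m²; mean velocity V = Q/A = 0.01411/0.02351 = 0.6003 m/s.
Reynolds number Re = ρVD/μ = 993 · 0.6003 · 0.173 / 0.00107 = 9.638e+04.
Re > 4000 → turbulent. Relative roughness ε/D = 1.3e-06/0.173 = 7.51e-06. Swamee-Jain: f = 0.25/(log₁₀[7.51e-06/3.7 + 5.74/9.638e+04^0.9])² = 0.25/(log₁₀[2.03e-06 + 0.000188])² = 0.25/(-3.722)² = 0.01805.
Darcy-Weisbach: ΔP = f(L/D)(ρV²/2) = 0.01805·(225/0.173)·(993·0.6003²/2) = 0.01805·1301·178.9 = 4200 Pa.
Pumping power P = QΔP = 0.01411·4200 = 59.26 W = 59.3 W.

P ≈ 59.3 W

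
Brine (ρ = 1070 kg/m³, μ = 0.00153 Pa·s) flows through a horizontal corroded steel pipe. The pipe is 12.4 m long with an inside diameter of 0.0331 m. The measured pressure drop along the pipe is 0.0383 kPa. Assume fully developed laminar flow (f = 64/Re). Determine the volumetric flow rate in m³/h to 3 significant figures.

For laminar flow, f = 64/Re with Re = ρVD/μ, so Darcy-Weisbach reduces to ΔP = 32μLV/D². Solving for V: V = ΔP·D²/(32μL) = 38.3·(0.0331)²/(32·0.00153·12.4) = 0.06912 m/s.
Check: Re = ρVD/μ = 1070·0.06912·0.0331/0.00153 = 1600 < 2300, so the laminar assumption holds.
Q = V·A = 0.06912·(π/4·0.0331²) = 5.948e-05 m³/s = 0.214 m³/h.

Q ≈ 0.214 m³/h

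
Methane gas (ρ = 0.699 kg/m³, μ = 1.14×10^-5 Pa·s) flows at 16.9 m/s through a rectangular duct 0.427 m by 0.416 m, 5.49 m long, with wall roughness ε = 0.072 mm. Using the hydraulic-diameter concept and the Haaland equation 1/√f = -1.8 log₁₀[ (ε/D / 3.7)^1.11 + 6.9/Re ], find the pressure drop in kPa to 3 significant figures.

ΔP ≈ 0.0198 kPa

Hydraulic diameter D_h = 4A/P = 4·(0.427·0.416)/(2·(0.427+0.416)) = 0.7105/1.686 = 0.4214 m.
Re = ρVD_h/μ = 0.699·16.9·0.4214/1.14e-05 = 4.367e+05.
ε/D_h = 7.2e-05/0.4214 = 0.000171; Haaland gives 1/√f = -1.8 log₁₀[1.54e-05+1.58e-05] = 8.111, so f = 0.0152.
ΔP = f(L/D_h)(ρV²/2) = 0.0152·5.49/0.4214·99.82 = 19.77 Pa.
ΔP = 0.0198 kPa.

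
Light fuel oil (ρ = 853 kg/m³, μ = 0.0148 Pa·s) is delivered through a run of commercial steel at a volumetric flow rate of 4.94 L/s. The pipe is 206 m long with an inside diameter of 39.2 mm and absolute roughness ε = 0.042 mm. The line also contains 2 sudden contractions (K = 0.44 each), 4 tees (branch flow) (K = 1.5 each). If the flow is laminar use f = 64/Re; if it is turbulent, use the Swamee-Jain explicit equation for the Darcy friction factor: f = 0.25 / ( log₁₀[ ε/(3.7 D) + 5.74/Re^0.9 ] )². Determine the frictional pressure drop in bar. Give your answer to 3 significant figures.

ΔP ≈ 13.0 bar

Q = 4.94 L/s = 4.94/1000 = 0.00494 m³/s.
Cross-sectional area A = πD²/4 = π(0.0392)²/4 = 0.001207 m²; mean velocity V = Q/A = 0.00494/0.001207 = 4.093 m/s.
Reynolds number Re = ρVD/μ = 853 · 4.093 · 0.0392 / 0.0148 = 9248.
Re > 4000 → turbulent. Relative roughness ε/D = 4.2e-05/0.0392 = 0.00107. Swamee-Jain: f = 0.25/(log₁₀[0.00107/3.7 + 5.74/9248^0.9])² = 0.25/(log₁₀[0.00029 + 0.00155])² = 0.25/(-2.736)² = 0.0334.
Total minor-loss coefficient ΣK = 2·0.44 + 4·1.5 = 6.88.
ΔP = [f·L/D + ΣK]·(ρV²/2) = [0.0334·206/0.0392 + 6.88]·(853·4.093²/2) = [175.5 + 6.88]·7146 = 1.303e+06 Pa.
ΔP = 1.303e+06 Pa = 13.0 bar.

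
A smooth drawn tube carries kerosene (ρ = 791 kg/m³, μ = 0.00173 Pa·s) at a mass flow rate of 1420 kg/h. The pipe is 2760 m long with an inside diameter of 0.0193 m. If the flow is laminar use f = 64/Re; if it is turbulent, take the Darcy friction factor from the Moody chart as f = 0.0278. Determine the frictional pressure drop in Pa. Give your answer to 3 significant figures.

ṁ = 1420 kg/h = 1420/3600 = 0.3944 kg/s.
A = πD²/4 = π(0.0193)²/4 = 0.0002926 m²; mean velocity V = ṁ/(ρA) = 0.3944/(791 · 0.0002926) = 1.705 m/s.
Reynolds number Re = ρVD/μ = 791 · 1.705 · 0.0193 / 0.00173 = 1.504e+04.
Re > 4000 → turbulent; use the Moody-chart value f = 0.0278.
Darcy-Weisbach: ΔP = f(L/D)(ρV²/2) = 0.0278·(2760/0.0193)·(791·1.705²/2) = 0.0278·1.43e+05·1149 = 4.568e+06 Pa.

ΔP ≈ 4.57×10^6 Pa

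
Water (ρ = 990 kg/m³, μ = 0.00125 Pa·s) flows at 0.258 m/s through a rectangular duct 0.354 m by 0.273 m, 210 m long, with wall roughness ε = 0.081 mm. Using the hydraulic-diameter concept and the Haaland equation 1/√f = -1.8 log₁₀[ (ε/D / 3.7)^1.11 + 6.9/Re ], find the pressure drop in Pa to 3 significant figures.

Hydraulic diameter D_h = 4A/P = 4·(0.354·0.273)/(2·(0.354+0.273)) = 0.3866/1.254 = 0.3083 m.
Re = ρVD_h/μ = 990·0.258·0.3083/0.00125 = 6.299e+04.
ε/D_h = 8.1e-05/0.3083 = 0.000263; Haaland gives 1/√f = -1.8 log₁₀[2.48e-05+0.00011] = 6.969, so f = 0.02059.
ΔP = f(L/D_h)(ρV²/2) = 0.02059·210/0.3083·32.95 = 462.2 Pa.

ΔP ≈ 462 Pa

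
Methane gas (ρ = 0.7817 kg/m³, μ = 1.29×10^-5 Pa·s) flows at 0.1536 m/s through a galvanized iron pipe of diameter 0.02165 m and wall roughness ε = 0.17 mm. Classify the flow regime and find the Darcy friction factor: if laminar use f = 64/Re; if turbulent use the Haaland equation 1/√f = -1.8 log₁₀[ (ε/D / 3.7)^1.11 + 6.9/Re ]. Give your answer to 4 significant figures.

Re = ρVD/μ = 0.7817·0.1536·0.02165/1.29e-05 = 201.5.
Re < 2300 → laminar, so f = 64/Re = 0.3176 (roughness is irrelevant in laminar flow).

f ≈ 0.3176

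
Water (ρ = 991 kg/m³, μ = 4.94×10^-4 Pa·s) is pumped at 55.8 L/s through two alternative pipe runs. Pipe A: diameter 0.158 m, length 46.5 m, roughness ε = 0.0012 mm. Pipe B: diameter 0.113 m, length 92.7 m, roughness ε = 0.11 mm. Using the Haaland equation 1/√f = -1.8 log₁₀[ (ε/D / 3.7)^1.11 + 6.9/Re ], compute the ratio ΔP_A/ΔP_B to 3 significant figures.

ΔP_A/ΔP_B ≈ 0.0566

Pipe A: V = Q/A = 0.0558/0.01961 = 2.846 m/s; Re = 9.021e+05; ε/D = 7.59e-06; Haaland → f = 0.01191; ΔP_A = f(L/D)(ρV²/2) = 1.407e+04 Pa.
Pipe B: V = Q/A = 0.0558/0.01003 = 5.564 m/s; Re = 1.261e+06; ε/D = 0.000973; Haaland → f = 0.01976; ΔP_B = f(L/D)(ρV²/2) = 2.487e+05 Pa.
ΔP_A/ΔP_B = 1.407e+04/2.487e+05 = 0.0566.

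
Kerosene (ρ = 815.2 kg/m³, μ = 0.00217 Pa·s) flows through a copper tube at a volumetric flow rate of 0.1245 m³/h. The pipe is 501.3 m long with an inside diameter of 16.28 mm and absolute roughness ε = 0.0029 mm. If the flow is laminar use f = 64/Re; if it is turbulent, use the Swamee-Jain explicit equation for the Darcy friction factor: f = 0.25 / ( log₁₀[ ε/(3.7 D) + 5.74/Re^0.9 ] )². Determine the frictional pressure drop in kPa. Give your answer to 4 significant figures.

Q = 0.1245 m³/h = 0.1245/3600 = 3.458e-05 m³/s.
Cross-sectional area A = πD²/4 = π(0.01628)²/4 = 0.0002082 m²; mean velocity V = Q/A = 3.458e-05/0.0002082 = 0.1661 m/s.
Reynolds number Re = ρVD/μ = 815.2 · 0.1661 · 0.01628 / 0.00217 = 1016.
Re < 2300 → laminar flow, so f = 64/Re = 64/1016 = 0.06299 (the turbulent correlation is not needed).
Darcy-Weisbach: ΔP = f(L/D)(ρV²/2) = 0.06299·(501.3/0.01628)·(815.2·0.1661²/2) = 0.06299·3.079e+04·11.25 = 2.182e+04 Pa.
ΔP = 2.182e+04 Pa = 21.82 kPa.

ΔP ≈ 21.82 kPa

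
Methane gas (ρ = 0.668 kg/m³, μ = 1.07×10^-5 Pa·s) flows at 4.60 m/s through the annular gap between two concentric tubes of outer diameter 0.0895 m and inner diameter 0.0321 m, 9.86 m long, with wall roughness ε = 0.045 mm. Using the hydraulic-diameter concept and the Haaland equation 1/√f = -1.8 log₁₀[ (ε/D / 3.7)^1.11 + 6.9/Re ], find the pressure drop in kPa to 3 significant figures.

ΔP ≈ 0.0344 kPa

Hydraulic diameter D_h = 4A/P = D_o - D_i = 0.0895 - 0.0321 = 0.0574 m.
Re = ρVD_h/μ = 0.668·4.6·0.0574/1.07e-05 = 1.648e+04.
ε/D_h = 4.5e-05/0.0574 = 0.000784; Haaland gives 1/√f = -1.8 log₁₀[8.36e-05+0.000419] = 5.939, so f = 0.02836.
ΔP = f(L/D_h)(ρV²/2) = 0.02836·9.86/0.0574·7.067 = 34.42 Pa.
ΔP = 0.0344 kPa.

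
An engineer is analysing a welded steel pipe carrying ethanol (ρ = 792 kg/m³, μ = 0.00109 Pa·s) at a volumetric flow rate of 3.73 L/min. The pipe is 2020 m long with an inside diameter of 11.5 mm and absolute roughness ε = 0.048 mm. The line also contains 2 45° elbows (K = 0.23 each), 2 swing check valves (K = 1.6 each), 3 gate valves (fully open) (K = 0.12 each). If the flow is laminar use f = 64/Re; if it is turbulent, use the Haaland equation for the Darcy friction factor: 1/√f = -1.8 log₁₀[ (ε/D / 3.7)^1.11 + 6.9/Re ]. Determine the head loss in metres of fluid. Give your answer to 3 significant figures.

h_f ≈ 134 m

Q = 3.73 L/min = 3.73/60000 = 6.217e-05 m³/s.
Cross-sectional area A = πD²/4 = π(0.0115)²/4 = 0.0001039 m²; mean velocity V = Q/A = 6.217e-05/0.0001039 = 0.5985 m/s.
Reynolds number Re = ρVD/μ = 792 · 0.5985 · 0.0115 / 0.00109 = 5001.
Re > 4000 → turbulent. Relative roughness ε/D = 4.8e-05/0.0115 = 0.00417. Haaland: 1/√f = -1.8 log₁₀[(0.00417/3.7)^1.11 + 6.9/5001] = -1.8 log₁₀[0.000535 + 0.00138] = 4.892, so f = 0.04178.
Total minor-loss coefficient ΣK = 2·0.23 + 2·1.6 + 3·0.12 = 4.02.
ΔP = [f·L/D + ΣK]·(ρV²/2) = [0.04178·2020/0.0115 + 4.02]·(792·0.5985²/2) = [7339 + 4.02]·141.9 = 1.042e+06 Pa.
Head loss h_f = ΔP/(ρg) = 1.042e+06/(792·9.81) = 134 m.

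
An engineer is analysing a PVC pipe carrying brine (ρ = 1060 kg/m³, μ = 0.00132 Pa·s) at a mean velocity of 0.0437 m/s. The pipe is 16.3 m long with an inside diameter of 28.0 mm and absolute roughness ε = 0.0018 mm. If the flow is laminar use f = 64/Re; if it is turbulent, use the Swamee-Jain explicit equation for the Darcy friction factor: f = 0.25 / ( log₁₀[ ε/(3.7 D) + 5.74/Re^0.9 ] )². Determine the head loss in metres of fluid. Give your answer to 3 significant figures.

Reynolds number Re = ρVD/μ = 1060 · 0.0437 · 0.028 / 0.00132 = 982.6.
Re < 2300 → laminar flow, so f = 64/Re = 64/982.6 = 0.06513 (the turbulent correlation is not needed).
Darcy-Weisbach: ΔP = f(L/D)(ρV²/2) = 0.06513·(16.3/0.028)·(1060·0.0437²/2) = 0.06513·582.1·1.012 = 38.38 Pa.
Head loss h_f = ΔP/(ρg) = 38.38/(1060·9.81) = 0.00369 m.

h_f ≈ 0.00369 m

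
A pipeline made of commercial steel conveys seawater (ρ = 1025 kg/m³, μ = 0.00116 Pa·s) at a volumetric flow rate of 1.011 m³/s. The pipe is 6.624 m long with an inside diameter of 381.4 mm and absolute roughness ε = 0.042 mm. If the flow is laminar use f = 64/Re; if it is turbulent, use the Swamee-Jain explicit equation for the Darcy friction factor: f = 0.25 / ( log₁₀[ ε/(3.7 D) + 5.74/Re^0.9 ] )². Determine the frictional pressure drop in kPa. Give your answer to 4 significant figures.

Cross-sectional area A = πD²/4 = π(0.3814)²/4 = 0.1142 m²; mean velocity V = Q/A = 1.011/0.1142 = 8.849 m/s.
Reynolds number Re = ρVD/μ = 1025 · 8.849 · 0.3814 / 0.00116 = 2.982e+06.
Re > 4000 → turbulent. Relative roughness ε/D = 4.2e-05/0.3814 = 0.00011. Swamee-Jain: f = 0.25/(log₁₀[0.00011/3.7 + 5.74/2.982e+06^0.9])² = 0.25/(log₁₀[2.98e-05 + 8.55e-06])² = 0.25/(-4.417)² = 0.01282.
Darcy-Weisbach: ΔP = f(L/D)(ρV²/2) = 0.01282·(6.624/0.3814)·(1025·8.849²/2) = 0.01282·17.37·4.013e+04 = 8933 Pa.
ΔP = 8933 Pa = 8.933 kPa.

ΔP ≈ 8.933 kPa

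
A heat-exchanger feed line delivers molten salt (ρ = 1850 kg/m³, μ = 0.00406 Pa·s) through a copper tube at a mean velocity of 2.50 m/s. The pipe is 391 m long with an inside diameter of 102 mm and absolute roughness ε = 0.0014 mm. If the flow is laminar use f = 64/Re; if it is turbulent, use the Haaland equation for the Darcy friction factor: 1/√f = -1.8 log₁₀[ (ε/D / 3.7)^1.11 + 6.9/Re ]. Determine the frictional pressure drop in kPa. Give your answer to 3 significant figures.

ΔP ≈ 384 kPa

Reynolds number Re = ρVD/μ = 1850 · 2.5 · 0.102 / 0.00406 = 1.162e+05.
Re > 4000 → turbulent. Relative roughness ε/D = 1.4e-06/0.102 = 1.37e-05. Haaland: 1/√f = -1.8 log₁₀[(1.37e-05/3.7)^1.11 + 6.9/1.162e+05] = -1.8 log₁₀[9.37e-07 + 5.94e-05] = 7.595, so f = 0.01734.
Darcy-Weisbach: ΔP = f(L/D)(ρV²/2) = 0.01734·(391/0.102)·(1850·2.5²/2) = 0.01734·3833·5781 = 3.842e+05 Pa.
ΔP = 3.842e+05 Pa = 384 kPa.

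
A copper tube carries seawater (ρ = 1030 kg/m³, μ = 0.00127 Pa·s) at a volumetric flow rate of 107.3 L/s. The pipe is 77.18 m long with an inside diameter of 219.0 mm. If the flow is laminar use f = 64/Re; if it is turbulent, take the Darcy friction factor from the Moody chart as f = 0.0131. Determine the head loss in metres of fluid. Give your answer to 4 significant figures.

Q = 107.3 L/s = 107.3/1000 = 0.1073 m³/s.
Cross-sectional area A = πD²/4 = π(0.219)²/4 = 0.03767 m²; mean velocity V = Q/A = 0.1073/0.03767 = 2.849 m/s.
Reynolds number Re = ρVD/μ = 1030 · 2.849 · 0.219 / 0.00127 = 5.059e+05.
Re > 4000 → turbulent; use the Moody-chart value f = 0.0131.
Darcy-Weisbach: ΔP = f(L/D)(ρV²/2) = 0.0131·(77.18/0.219)·(1030·2.849²/2) = 0.0131·352.4·4179 = 1.929e+04 Pa.
Head loss h_f = ΔP/(ρg) = 1.929e+04/(1030·9.81) = 1.909 m.

h_f ≈ 1.909 m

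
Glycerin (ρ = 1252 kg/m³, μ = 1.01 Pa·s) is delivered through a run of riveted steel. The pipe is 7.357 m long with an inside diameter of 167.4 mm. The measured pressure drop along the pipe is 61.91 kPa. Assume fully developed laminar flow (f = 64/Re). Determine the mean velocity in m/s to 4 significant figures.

For laminar flow, f = 64/Re with Re = ρVD/μ, so Darcy-Weisbach reduces to ΔP = 32μLV/D². Solving for V: V = ΔP·D²/(32μL) = 6.191e+04·(0.1674)²/(32·1.01·7.357) = 7.296 m/s.
Check: Re = ρVD/μ = 1252·7.296·0.1674/1.01 = 1514 < 2300, so the laminar assumption holds.

V ≈ 7.296 m/s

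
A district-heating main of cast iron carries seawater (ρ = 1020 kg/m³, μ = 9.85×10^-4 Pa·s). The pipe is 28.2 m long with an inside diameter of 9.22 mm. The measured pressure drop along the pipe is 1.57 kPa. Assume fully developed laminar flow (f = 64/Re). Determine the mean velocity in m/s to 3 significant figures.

For laminar flow, f = 64/Re with Re = ρVD/μ, so Darcy-Weisbach reduces to ΔP = 32μLV/D². Solving for V: V = ΔP·D²/(32μL) = 1570·(0.00922)²/(32·0.000985·28.2) = 0.1502 m/s.
Check: Re = ρVD/μ = 1020·0.1502·0.00922/0.000985 = 1434 < 2300, so the laminar assumption holds.

V ≈ 0.150 m/s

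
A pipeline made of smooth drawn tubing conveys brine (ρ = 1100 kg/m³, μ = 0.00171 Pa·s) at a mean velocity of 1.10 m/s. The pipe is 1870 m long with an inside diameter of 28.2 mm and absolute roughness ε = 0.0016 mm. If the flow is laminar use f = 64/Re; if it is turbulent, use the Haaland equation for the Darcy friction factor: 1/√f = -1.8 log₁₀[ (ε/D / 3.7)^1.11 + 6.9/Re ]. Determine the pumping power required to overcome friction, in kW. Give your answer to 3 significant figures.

Reynolds number Re = ρVD/μ = 1100 · 1.1 · 0.0282 / 0.00171 = 1.995e+04.
Re > 4000 → turbulent. Relative roughness ε/D = 1.6e-06/0.0282 = 5.67e-05. Haaland: 1/√f = -1.8 log₁₀[(5.67e-05/3.7)^1.11 + 6.9/1.995e+04] = -1.8 log₁₀[4.53e-06 + 0.000346] = 6.22, so f = 0.02585.
Darcy-Weisbach: ΔP = f(L/D)(ρV²/2) = 0.02585·(1870/0.0282)·(1100·1.1²/2) = 0.02585·6.631e+04·665.5 = 1.141e+06 Pa.
Q = V·A = 1.1·0.0006246 = 0.000687 m³/s.
Pumping power P = QΔP = 0.000687·1.141e+06 = 783.7 W = 0.784 kW.

P ≈ 0.784 kW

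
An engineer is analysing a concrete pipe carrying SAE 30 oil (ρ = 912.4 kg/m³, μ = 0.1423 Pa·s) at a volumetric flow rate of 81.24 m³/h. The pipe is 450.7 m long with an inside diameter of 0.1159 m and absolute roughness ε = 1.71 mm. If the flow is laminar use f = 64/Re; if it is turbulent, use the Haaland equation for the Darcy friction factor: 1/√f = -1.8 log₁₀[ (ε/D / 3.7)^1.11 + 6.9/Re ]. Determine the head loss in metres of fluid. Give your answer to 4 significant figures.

h_f ≈ 36.51 m

Q = 81.24 m³/h = 81.24/3600 = 0.02257 m³/s.
Cross-sectional area A = πD²/4 = π(0.1159)²/4 = 0.01055 m²; mean velocity V = Q/A = 0.02257/0.01055 = 2.139 m/s.
Reynolds number Re = ρVD/μ = 912.4 · 2.139 · 0.1159 / 0.142 = 1590.
Re < 2300 → laminar flow, so f = 64/Re = 64/1590 = 0.04026 (the turbulent correlation is not needed).
Darcy-Weisbach: ΔP = f(L/D)(ρV²/2) = 0.04026·(450.7/0.1159)·(912.4·2.139²/2) = 0.04026·3889·2087 = 3.268e+05 Pa.
Head loss h_f = ΔP/(ρg) = 3.268e+05/(912.4·9.81) = 36.51 m.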